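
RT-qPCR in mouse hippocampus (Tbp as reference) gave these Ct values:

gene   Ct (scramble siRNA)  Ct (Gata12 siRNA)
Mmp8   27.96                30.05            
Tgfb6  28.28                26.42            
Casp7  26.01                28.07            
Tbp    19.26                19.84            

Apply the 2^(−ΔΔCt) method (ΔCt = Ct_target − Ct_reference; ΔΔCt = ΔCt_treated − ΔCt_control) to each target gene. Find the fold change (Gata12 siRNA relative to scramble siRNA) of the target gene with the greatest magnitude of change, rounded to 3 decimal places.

Mmp8: ΔΔCt = (30.05−19.84) − (27.96−19.26) = 10.21 − 8.70 = 1.51; fold change = 2^-1.51 = 0.351
Tgfb6: ΔΔCt = (26.42−19.84) − (28.28−19.26) = 6.58 − 9.02 = -2.44; fold change = 2^2.44 = 5.426
Casp7: ΔΔCt = (28.07−19.84) − (26.01−19.26) = 8.23 − 6.75 = 1.48; fold change = 2^-1.48 = 0.358
Tgfb6 has the largest |ΔΔCt| = 2.44.

5.426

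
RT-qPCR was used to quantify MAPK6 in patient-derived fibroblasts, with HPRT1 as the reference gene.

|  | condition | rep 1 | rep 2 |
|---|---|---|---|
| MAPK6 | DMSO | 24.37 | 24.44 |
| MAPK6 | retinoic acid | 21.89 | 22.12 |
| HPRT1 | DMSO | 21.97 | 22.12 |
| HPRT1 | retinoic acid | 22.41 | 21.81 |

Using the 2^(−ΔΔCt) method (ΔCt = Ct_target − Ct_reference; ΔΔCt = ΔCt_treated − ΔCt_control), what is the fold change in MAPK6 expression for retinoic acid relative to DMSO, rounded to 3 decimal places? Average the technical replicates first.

Mean Ct: MAPK6 DMSO 24.405; MAPK6 retinoic acid 22.005; HPRT1 DMSO 22.045; HPRT1 retinoic acid 22.110
ΔCt(DMSO) = 24.405 − 22.045 = 2.360
ΔCt(retinoic acid) = 22.005 − 22.110 = -0.105
ΔΔCt = -0.105 − 2.360 = -2.465
Fold change = 2^(−(-2.465)) = 2^2.465 = 5.5213

5.521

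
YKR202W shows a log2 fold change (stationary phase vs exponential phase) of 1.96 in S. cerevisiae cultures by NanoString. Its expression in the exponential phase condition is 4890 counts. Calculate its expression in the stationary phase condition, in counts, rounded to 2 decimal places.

Fold change = 2^(1.96) = 3.8906
stationary phase expression = 4890 × 3.8906 = 19025.13

19025.13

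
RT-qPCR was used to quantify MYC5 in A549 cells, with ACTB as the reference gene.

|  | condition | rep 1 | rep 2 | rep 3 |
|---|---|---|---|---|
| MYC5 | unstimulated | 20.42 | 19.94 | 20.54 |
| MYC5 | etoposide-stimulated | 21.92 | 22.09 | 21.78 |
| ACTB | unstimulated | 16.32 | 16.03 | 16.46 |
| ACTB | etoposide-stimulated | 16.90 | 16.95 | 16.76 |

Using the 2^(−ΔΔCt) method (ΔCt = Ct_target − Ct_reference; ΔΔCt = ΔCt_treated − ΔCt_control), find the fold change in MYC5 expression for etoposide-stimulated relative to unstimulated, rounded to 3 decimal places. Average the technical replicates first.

0.490

Mean Ct: MYC5 unstimulated 20.300; MYC5 etoposide-stimulated 21.930; ACTB unstimulated 16.270; ACTB etoposide-stimulated 16.870
ΔCt(unstimulated) = 20.300 − 16.270 = 4.030
ΔCt(etoposide-stimulated) = 21.930 − 16.870 = 5.060
ΔΔCt = 5.060 − 4.030 = 1.030
Fold change = 2^(−1.030) = 0.4897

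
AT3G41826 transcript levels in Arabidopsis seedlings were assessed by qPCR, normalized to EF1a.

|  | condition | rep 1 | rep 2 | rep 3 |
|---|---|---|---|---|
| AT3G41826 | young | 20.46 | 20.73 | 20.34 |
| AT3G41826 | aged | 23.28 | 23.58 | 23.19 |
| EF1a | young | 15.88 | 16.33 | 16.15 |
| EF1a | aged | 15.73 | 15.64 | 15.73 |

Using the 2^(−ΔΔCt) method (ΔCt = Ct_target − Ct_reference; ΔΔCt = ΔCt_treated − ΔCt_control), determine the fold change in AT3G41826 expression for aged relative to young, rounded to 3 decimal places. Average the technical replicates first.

Mean Ct: AT3G41826 young 20.510; AT3G41826 aged 23.350; EF1a young 16.120; EF1a aged 15.700
ΔCt(young) = 20.510 − 16.120 = 4.390
ΔCt(aged) = 23.350 − 15.700 = 7.650
ΔΔCt = 7.650 − 4.390 = 3.260
Fold change = 2^(−3.260) = 0.1044

0.104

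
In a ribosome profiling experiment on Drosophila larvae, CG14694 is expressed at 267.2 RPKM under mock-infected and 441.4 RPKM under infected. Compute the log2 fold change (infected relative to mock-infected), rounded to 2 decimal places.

0.72

Fold change = 441.4 / 267.2 = 1.6519
log2(1.6519) = 0.724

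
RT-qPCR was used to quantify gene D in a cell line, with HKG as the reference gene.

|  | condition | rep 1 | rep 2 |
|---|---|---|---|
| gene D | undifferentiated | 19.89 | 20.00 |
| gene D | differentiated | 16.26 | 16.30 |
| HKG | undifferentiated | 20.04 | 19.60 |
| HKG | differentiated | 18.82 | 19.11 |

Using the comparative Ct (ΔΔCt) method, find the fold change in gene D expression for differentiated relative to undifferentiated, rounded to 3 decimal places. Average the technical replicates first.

Mean Ct: gene D undifferentiated 19.945; gene D differentiated 16.280; HKG undifferentiated 19.820; HKG differentiated 18.965
ΔCt(undifferentiated) = 19.945 − 19.820 = 0.125
ΔCt(differentiated) = 16.280 − 18.965 = -2.685
ΔΔCt = -2.685 − 0.125 = -2.810
Fold change = 2^(−(-2.810)) = 2^2.810 = 7.0128

7.013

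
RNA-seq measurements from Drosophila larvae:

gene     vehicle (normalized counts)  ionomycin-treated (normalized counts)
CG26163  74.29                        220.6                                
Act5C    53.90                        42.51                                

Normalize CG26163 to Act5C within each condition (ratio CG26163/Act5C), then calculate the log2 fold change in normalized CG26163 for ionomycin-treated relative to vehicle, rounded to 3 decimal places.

1.913

CG26163/Act5C (vehicle) = 74.29 / 53.90 = 1.3783
CG26163/Act5C (ionomycin-treated) = 220.6 / 42.51 = 5.1894
Fold change = 5.1894 / 1.3783 = 3.7651
log2(3.7651) = 1.9127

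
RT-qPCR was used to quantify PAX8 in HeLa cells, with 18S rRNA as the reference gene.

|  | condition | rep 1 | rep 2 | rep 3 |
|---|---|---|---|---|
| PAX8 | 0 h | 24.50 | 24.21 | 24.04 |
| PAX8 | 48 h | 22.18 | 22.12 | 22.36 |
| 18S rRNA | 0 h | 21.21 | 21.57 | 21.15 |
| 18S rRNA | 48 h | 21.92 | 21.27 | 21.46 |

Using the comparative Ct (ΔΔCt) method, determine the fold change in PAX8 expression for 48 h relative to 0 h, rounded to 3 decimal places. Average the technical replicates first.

4.823

Mean Ct: PAX8 0 h 24.250; PAX8 48 h 22.220; 18S rRNA 0 h 21.310; 18S rRNA 48 h 21.550
ΔCt(0 h) = 24.250 − 21.310 = 2.940
ΔCt(48 h) = 22.220 − 21.550 = 0.670
ΔΔCt = 0.670 − 2.940 = -2.270
Fold change = 2^(−(-2.270)) = 2^2.270 = 4.8232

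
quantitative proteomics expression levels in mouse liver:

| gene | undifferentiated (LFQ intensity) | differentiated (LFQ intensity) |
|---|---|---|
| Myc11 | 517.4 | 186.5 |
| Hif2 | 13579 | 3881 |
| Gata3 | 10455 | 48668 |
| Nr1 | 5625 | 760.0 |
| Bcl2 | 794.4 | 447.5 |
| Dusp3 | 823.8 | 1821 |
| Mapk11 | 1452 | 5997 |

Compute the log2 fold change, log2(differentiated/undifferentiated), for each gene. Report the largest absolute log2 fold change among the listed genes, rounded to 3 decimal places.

log2(186.5/517.4) = -1.472  (Myc11)
log2(3881/13579) = -1.807  (Hif2)
log2(48668/10455) = 2.219  (Gata3)
log2(760.0/5625) = -2.888  (Nr1)
log2(447.5/794.4) = -0.828  (Bcl2)
log2(1821/823.8) = 1.144  (Dusp3)
log2(5997/1452) = 2.046  (Mapk11)
The largest magnitude belongs to Nr1.

2.888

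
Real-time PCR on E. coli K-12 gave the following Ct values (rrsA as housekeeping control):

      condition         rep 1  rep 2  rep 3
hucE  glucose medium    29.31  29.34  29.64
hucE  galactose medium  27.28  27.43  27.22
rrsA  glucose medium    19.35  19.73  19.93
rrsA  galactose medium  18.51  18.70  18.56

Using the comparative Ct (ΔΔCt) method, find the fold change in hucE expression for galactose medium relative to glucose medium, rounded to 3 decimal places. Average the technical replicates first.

Mean Ct: hucE glucose medium 29.430; hucE galactose medium 27.310; rrsA glucose medium 19.670; rrsA galactose medium 18.590
ΔCt(glucose medium) = 29.430 − 19.670 = 9.760
ΔCt(galactose medium) = 27.310 − 18.590 = 8.720
ΔΔCt = 8.720 − 9.760 = -1.040
Fold change = 2^(−(-1.040)) = 2^1.040 = 2.0562

2.056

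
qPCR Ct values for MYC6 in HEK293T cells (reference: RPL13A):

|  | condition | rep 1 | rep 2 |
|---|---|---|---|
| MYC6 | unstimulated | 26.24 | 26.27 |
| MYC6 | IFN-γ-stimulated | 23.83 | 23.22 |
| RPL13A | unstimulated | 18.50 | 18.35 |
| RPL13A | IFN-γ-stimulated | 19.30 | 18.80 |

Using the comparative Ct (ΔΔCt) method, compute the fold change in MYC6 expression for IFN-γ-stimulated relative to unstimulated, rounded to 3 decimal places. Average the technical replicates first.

Mean Ct: MYC6 unstimulated 26.255; MYC6 IFN-γ-stimulated 23.525; RPL13A unstimulated 18.425; RPL13A IFN-γ-stimulated 19.050
ΔCt(unstimulated) = 26.255 − 18.425 = 7.830
ΔCt(IFN-γ-stimulated) = 23.525 − 19.050 = 4.475
ΔΔCt = 4.475 − 7.830 = -3.355
Fold change = 2^(−(-3.355)) = 2^3.355 = 10.2319

10.232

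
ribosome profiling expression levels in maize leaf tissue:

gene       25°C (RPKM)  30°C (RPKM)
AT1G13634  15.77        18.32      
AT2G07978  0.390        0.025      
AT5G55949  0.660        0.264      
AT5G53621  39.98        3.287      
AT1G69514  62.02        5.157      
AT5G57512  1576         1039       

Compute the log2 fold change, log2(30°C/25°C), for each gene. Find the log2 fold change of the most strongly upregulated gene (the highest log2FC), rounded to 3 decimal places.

log2(18.32/15.77) = 0.216  (AT1G13634)
log2(0.025/0.390) = -3.963  (AT2G07978)
log2(0.264/0.660) = -1.322  (AT5G55949)
log2(3.287/39.98) = -3.604  (AT5G53621)
log2(5.157/62.02) = -3.588  (AT1G69514)
log2(1039/1576) = -0.601  (AT5G57512)
AT1G13634 is most strongly upregulated.

0.216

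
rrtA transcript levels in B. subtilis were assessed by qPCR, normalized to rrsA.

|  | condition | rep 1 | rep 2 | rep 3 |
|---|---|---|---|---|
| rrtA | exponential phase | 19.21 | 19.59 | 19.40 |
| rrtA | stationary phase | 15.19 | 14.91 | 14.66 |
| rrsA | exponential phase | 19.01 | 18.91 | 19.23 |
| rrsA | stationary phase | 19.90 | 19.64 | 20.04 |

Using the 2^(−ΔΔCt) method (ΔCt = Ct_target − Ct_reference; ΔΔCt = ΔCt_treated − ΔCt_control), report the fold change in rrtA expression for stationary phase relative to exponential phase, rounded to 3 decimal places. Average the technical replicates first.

Mean Ct: rrtA exponential phase 19.400; rrtA stationary phase 14.920; rrsA exponential phase 19.050; rrsA stationary phase 19.860
ΔCt(exponential phase) = 19.400 − 19.050 = 0.350
ΔCt(stationary phase) = 14.920 − 19.860 = -4.940
ΔΔCt = -4.940 − 0.350 = -5.290
Fold change = 2^(−(-5.290)) = 2^5.290 = 39.1245

39.124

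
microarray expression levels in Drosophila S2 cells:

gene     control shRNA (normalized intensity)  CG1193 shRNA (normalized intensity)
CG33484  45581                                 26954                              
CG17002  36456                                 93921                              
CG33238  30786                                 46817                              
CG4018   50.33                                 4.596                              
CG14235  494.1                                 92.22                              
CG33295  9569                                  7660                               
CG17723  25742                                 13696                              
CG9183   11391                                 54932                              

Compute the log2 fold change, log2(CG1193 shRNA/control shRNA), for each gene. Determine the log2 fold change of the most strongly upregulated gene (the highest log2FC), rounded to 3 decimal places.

log2(26954/45581) = -0.758  (CG33484)
log2(93921/36456) = 1.365  (CG17002)
log2(46817/30786) = 0.605  (CG33238)
log2(4.596/50.33) = -3.453  (CG4018)
log2(92.22/494.1) = -2.422  (CG14235)
log2(7660/9569) = -0.321  (CG33295)
log2(13696/25742) = -0.910  (CG17723)
log2(54932/11391) = 2.270  (CG9183)
CG9183 is most strongly upregulated.

2.270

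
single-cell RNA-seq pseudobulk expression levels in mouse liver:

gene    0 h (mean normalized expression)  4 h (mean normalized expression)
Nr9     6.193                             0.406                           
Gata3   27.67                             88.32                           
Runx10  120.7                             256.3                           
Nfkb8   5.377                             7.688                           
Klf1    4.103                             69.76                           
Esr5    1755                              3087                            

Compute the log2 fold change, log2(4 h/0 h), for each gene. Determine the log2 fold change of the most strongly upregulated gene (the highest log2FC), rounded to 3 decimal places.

4.088

log2(0.406/6.193) = -3.931  (Nr9)
log2(88.32/27.67) = 1.674  (Gata3)
log2(256.3/120.7) = 1.086  (Runx10)
log2(7.688/5.377) = 0.516  (Nfkb8)
log2(69.76/4.103) = 4.088  (Klf1)
log2(3087/1755) = 0.815  (Esr5)
Klf1 is most strongly upregulated.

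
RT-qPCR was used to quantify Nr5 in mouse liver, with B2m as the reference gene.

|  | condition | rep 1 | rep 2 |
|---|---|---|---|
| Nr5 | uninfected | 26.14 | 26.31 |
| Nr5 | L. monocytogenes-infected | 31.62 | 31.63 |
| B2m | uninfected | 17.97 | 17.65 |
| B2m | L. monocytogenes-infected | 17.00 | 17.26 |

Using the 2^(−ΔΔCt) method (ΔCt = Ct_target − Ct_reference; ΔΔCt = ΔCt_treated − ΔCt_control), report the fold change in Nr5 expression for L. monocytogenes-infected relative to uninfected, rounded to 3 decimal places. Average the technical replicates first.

Mean Ct: Nr5 uninfected 26.225; Nr5 L. monocytogenes-infected 31.625; B2m uninfected 17.810; B2m L. monocytogenes-infected 17.130
ΔCt(uninfected) = 26.225 − 17.810 = 8.415
ΔCt(L. monocytogenes-infected) = 31.625 − 17.130 = 14.495
ΔΔCt = 14.495 − 8.415 = 6.080
Fold change = 2^(−6.080) = 0.0148

0.015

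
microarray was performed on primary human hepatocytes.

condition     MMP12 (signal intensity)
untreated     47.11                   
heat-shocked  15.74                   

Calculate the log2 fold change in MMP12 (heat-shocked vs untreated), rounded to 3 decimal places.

Fold change = 15.74 / 47.11 = 0.3341
log2(0.3341) = -1.5816

-1.582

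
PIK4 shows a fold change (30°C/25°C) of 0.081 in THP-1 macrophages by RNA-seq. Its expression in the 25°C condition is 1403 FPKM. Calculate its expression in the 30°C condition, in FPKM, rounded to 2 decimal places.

113.64

30°C expression = 1403 × 0.081 = 113.64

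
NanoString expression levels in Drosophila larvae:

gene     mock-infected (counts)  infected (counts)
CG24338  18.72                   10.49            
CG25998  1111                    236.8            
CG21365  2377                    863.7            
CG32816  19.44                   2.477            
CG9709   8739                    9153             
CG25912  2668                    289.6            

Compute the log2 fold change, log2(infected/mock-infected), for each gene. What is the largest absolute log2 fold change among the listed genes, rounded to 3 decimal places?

log2(10.49/18.72) = -0.836  (CG24338)
log2(236.8/1111) = -2.230  (CG25998)
log2(863.7/2377) = -1.461  (CG21365)
log2(2.477/19.44) = -2.972  (CG32816)
log2(9153/8739) = 0.067  (CG9709)
log2(289.6/2668) = -3.204  (CG25912)
The largest magnitude belongs to CG25912.

3.204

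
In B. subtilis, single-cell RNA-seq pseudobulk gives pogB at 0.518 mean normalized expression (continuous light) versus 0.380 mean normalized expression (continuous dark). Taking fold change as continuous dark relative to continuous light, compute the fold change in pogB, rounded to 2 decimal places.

Fold change = 0.380 / 0.518 = 0.734
pogB is downregulated.

0.73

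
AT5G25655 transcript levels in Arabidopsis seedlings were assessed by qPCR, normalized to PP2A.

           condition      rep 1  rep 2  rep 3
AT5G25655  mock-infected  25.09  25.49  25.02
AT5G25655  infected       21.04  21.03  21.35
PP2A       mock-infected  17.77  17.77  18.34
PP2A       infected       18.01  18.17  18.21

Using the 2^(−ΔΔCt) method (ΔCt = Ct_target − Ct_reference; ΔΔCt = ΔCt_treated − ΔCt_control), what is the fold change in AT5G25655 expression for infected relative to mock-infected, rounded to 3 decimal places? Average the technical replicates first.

Mean Ct: AT5G25655 mock-infected 25.200; AT5G25655 infected 21.140; PP2A mock-infected 17.960; PP2A infected 18.130
ΔCt(mock-infected) = 25.200 − 17.960 = 7.240
ΔCt(infected) = 21.140 − 18.130 = 3.010
ΔΔCt = 3.010 − 7.240 = -4.230
Fold change = 2^(−(-4.230)) = 2^4.230 = 18.7654

18.765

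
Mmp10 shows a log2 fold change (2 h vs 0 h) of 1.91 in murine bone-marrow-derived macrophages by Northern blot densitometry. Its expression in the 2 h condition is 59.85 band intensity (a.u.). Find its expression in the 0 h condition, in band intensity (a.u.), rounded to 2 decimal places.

Fold change = 2^(1.91) = 3.7581
0 h expression = 59.85 / 3.7581 = 15.93

15.93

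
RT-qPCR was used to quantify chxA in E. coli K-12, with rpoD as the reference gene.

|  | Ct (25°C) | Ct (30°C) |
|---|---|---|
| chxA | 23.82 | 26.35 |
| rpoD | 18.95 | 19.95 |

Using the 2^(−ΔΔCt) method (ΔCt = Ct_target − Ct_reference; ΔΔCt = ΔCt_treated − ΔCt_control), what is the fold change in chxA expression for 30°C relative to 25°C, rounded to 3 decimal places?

0.346

ΔCt(25°C) = 23.820 − 18.950 = 4.870
ΔCt(30°C) = 26.350 − 19.950 = 6.400
ΔΔCt = 6.400 − 4.870 = 1.530
Fold change = 2^(−1.530) = 0.3463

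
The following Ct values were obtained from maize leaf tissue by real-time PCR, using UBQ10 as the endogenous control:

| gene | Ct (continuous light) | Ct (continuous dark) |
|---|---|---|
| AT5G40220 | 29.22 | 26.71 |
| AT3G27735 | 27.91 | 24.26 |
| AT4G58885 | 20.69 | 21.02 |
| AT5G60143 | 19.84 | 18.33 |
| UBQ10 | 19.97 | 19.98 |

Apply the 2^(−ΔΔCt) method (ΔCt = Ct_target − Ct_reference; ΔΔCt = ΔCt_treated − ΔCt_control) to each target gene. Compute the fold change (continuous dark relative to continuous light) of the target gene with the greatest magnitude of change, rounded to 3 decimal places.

12.641

AT5G40220: ΔΔCt = (26.71−19.98) − (29.22−19.97) = 6.73 − 9.25 = -2.52; fold change = 2^2.52 = 5.736
AT3G27735: ΔΔCt = (24.26−19.98) − (27.91−19.97) = 4.28 − 7.94 = -3.66; fold change = 2^3.66 = 12.641
AT4G58885: ΔΔCt = (21.02−19.98) − (20.69−19.97) = 1.04 − 0.72 = 0.32; fold change = 2^-0.32 = 0.801
AT5G60143: ΔΔCt = (18.33−19.98) − (19.84−19.97) = -1.65 − (-0.13) = -1.52; fold change = 2^1.52 = 2.868
AT3G27735 has the largest |ΔΔCt| = 3.66.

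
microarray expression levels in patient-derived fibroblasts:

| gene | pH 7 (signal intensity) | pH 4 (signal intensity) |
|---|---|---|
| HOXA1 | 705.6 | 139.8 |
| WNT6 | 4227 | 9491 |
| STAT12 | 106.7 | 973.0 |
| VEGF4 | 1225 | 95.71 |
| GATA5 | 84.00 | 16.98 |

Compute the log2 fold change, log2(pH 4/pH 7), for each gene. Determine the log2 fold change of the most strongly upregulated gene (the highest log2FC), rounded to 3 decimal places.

3.189

log2(139.8/705.6) = -2.335  (HOXA1)
log2(9491/4227) = 1.167  (WNT6)
log2(973.0/106.7) = 3.189  (STAT12)
log2(95.71/1225) = -3.678  (VEGF4)
log2(16.98/84.00) = -2.307  (GATA5)
STAT12 is most strongly upregulated.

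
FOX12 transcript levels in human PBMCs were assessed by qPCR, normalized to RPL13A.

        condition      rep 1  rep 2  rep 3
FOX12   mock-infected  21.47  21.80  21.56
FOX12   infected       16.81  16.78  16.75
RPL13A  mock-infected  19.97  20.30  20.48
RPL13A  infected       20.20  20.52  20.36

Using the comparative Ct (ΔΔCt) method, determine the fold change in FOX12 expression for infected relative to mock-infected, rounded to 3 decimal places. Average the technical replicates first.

30.696

Mean Ct: FOX12 mock-infected 21.610; FOX12 infected 16.780; RPL13A mock-infected 20.250; RPL13A infected 20.360
ΔCt(mock-infected) = 21.610 − 20.250 = 1.360
ΔCt(infected) = 16.780 − 20.360 = -3.580
ΔΔCt = -3.580 − 1.360 = -4.940
Fold change = 2^(−(-4.940)) = 2^4.940 = 30.6965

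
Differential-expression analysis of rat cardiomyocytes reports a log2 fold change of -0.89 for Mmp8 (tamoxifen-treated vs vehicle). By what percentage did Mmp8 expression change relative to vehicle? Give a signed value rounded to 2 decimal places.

Fold change = 2^(-0.89) = 0.5396
Percent change = (FC − 1) × 100% = (0.5396 − 1) × 100 = -46.04%

-46.04%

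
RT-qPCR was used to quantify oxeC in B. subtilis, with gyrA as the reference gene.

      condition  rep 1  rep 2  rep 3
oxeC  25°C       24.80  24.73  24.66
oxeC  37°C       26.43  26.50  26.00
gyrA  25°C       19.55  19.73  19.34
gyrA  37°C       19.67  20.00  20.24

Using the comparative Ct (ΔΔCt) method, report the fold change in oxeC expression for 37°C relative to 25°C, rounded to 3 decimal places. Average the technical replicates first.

0.451

Mean Ct: oxeC 25°C 24.730; oxeC 37°C 26.310; gyrA 25°C 19.540; gyrA 37°C 19.970
ΔCt(25°C) = 24.730 − 19.540 = 5.190
ΔCt(37°C) = 26.310 − 19.970 = 6.340
ΔΔCt = 6.340 − 5.190 = 1.150
Fold change = 2^(−1.150) = 0.4506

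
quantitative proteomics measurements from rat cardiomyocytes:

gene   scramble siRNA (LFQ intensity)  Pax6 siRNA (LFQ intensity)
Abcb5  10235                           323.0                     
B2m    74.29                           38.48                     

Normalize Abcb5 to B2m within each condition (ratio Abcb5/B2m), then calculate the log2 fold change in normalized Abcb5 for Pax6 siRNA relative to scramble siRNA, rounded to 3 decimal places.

-4.037

Abcb5/B2m (scramble siRNA) = 10235 / 74.29 = 137.77
Abcb5/B2m (Pax6 siRNA) = 323.0 / 38.48 = 8.394
Fold change = 8.394 / 137.77 = 0.0609
log2(0.0609) = -4.0368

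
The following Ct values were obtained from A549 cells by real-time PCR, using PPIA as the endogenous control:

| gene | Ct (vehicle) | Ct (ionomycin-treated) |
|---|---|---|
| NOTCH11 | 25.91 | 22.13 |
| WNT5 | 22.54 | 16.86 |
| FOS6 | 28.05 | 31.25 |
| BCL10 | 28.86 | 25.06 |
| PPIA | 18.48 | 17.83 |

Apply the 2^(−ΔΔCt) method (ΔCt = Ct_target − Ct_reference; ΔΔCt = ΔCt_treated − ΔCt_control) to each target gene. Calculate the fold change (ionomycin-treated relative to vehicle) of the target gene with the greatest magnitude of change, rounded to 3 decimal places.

NOTCH11: ΔΔCt = (22.13−17.83) − (25.91−18.48) = 4.30 − 7.43 = -3.13; fold change = 2^3.13 = 8.754
WNT5: ΔΔCt = (16.86−17.83) − (22.54−18.48) = -0.97 − 4.06 = -5.03; fold change = 2^5.03 = 32.672
FOS6: ΔΔCt = (31.25−17.83) − (28.05−18.48) = 13.42 − 9.57 = 3.85; fold change = 2^-3.85 = 0.069
BCL10: ΔΔCt = (25.06−17.83) − (28.86−18.48) = 7.23 − 10.38 = -3.15; fold change = 2^3.15 = 8.877
WNT5 has the largest |ΔΔCt| = 5.03.

32.672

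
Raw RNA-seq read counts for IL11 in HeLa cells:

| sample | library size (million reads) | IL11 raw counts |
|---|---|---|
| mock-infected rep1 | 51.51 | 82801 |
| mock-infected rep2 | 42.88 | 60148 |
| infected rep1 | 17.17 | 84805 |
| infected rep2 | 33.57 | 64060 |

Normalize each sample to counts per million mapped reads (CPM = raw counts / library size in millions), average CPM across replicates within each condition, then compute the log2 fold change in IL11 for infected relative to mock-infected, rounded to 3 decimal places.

1.186

CPM(mock-infected rep1) = 82801 / 51.51 = 1607.4743
CPM(mock-infected rep2) = 60148 / 42.88 = 1402.7052
CPM(infected rep1) = 84805 / 17.17 = 4939.1380
CPM(infected rep2) = 64060 / 33.57 = 1908.2514
mean CPM(mock-infected) = 1505.0898; mean CPM(infected) = 3423.6947
Fold change = 3423.6947 / 1505.0898 = 2.27474
log2(2.27474) = 1.1857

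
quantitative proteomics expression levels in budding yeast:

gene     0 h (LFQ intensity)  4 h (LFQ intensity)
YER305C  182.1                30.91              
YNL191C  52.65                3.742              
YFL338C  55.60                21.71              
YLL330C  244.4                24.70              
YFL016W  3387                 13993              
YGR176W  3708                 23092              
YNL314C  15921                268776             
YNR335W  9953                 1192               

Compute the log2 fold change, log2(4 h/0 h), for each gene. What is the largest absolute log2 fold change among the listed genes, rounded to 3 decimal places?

4.077

log2(30.91/182.1) = -2.559  (YER305C)
log2(3.742/52.65) = -3.815  (YNL191C)
log2(21.71/55.60) = -1.357  (YFL338C)
log2(24.70/244.4) = -3.307  (YLL330C)
log2(13993/3387) = 2.047  (YFL016W)
log2(23092/3708) = 2.639  (YGR176W)
log2(268776/15921) = 4.077  (YNL314C)
log2(1192/9953) = -3.062  (YNR335W)
The largest magnitude belongs to YNL314C.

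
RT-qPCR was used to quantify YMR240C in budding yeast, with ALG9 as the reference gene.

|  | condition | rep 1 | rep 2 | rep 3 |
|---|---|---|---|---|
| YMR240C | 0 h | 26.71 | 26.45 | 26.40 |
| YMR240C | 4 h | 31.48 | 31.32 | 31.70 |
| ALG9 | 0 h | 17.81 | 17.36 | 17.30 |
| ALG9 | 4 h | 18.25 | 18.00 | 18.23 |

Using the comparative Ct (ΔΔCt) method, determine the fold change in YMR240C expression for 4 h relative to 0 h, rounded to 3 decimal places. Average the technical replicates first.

Mean Ct: YMR240C 0 h 26.520; YMR240C 4 h 31.500; ALG9 0 h 17.490; ALG9 4 h 18.160
ΔCt(0 h) = 26.520 − 17.490 = 9.030
ΔCt(4 h) = 31.500 − 18.160 = 13.340
ΔΔCt = 13.340 − 9.030 = 4.310
Fold change = 2^(−4.310) = 0.0504

0.050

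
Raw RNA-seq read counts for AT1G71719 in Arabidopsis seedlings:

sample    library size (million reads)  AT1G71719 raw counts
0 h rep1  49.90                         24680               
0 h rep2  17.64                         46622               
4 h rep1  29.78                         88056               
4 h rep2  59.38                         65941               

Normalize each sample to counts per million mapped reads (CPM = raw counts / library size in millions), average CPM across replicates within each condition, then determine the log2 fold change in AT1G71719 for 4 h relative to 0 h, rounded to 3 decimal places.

0.374

CPM(0 h rep1) = 24680 / 49.90 = 494.5892
CPM(0 h rep2) = 46622 / 17.64 = 2642.9705
CPM(4 h rep1) = 88056 / 29.78 = 2956.8838
CPM(4 h rep2) = 65941 / 59.38 = 1110.4917
mean CPM(0 h) = 1568.7798; mean CPM(4 h) = 2033.6878
Fold change = 2033.6878 / 1568.7798 = 1.29635
log2(1.29635) = 0.3745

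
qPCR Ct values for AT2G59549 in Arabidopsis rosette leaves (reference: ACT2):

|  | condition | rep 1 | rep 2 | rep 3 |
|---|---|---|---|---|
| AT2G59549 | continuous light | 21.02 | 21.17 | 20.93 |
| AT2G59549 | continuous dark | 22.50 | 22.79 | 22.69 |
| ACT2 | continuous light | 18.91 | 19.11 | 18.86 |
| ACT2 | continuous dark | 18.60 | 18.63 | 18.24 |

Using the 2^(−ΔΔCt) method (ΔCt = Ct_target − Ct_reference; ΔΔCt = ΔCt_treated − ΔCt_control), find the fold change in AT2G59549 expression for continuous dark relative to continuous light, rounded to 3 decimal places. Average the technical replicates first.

0.235

Mean Ct: AT2G59549 continuous light 21.040; AT2G59549 continuous dark 22.660; ACT2 continuous light 18.960; ACT2 continuous dark 18.490
ΔCt(continuous light) = 21.040 − 18.960 = 2.080
ΔCt(continuous dark) = 22.660 − 18.490 = 4.170
ΔΔCt = 4.170 − 2.080 = 2.090
Fold change = 2^(−2.090) = 0.2349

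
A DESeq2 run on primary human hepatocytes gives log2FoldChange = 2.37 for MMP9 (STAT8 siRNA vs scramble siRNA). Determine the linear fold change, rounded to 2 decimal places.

5.17

Fold change = 2^(2.37) = 5.169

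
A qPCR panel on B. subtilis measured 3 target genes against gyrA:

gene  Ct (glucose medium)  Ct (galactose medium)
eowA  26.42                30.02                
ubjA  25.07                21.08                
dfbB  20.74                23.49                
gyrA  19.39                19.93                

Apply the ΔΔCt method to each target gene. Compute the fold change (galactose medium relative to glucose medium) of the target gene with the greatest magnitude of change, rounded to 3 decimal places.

eowA: ΔΔCt = (30.02−19.93) − (26.42−19.39) = 10.09 − 7.03 = 3.06; fold change = 2^-3.06 = 0.120
ubjA: ΔΔCt = (21.08−19.93) − (25.07−19.39) = 1.15 − 5.68 = -4.53; fold change = 2^4.53 = 23.103
dfbB: ΔΔCt = (23.49−19.93) − (20.74−19.39) = 3.56 − 1.35 = 2.21; fold change = 2^-2.21 = 0.216
ubjA has the largest |ΔΔCt| = 4.53.

23.103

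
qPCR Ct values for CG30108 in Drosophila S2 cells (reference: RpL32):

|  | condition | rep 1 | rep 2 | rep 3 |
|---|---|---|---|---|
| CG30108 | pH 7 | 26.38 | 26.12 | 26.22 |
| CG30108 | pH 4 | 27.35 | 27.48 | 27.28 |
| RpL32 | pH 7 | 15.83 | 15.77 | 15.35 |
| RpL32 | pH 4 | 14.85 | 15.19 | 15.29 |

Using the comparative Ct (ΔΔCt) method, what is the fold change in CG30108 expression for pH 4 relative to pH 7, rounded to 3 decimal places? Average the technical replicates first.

Mean Ct: CG30108 pH 7 26.240; CG30108 pH 4 27.370; RpL32 pH 7 15.650; RpL32 pH 4 15.110
ΔCt(pH 7) = 26.240 − 15.650 = 10.590
ΔCt(pH 4) = 27.370 − 15.110 = 12.260
ΔΔCt = 12.260 − 10.590 = 1.670
Fold change = 2^(−1.670) = 0.3143

0.314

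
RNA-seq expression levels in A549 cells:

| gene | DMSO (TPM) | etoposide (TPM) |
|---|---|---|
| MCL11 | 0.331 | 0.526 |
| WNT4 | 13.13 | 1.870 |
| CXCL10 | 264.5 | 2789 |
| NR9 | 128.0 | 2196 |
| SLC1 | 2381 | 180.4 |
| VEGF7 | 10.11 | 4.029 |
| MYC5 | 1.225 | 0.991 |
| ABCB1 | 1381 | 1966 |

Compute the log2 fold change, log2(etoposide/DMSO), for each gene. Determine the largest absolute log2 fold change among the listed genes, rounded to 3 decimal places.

4.101

log2(0.526/0.331) = 0.668  (MCL11)
log2(1.870/13.13) = -2.812  (WNT4)
log2(2789/264.5) = 3.398  (CXCL10)
log2(2196/128.0) = 4.101  (NR9)
log2(180.4/2381) = -3.722  (SLC1)
log2(4.029/10.11) = -1.327  (VEGF7)
log2(0.991/1.225) = -0.306  (MYC5)
log2(1966/1381) = 0.510  (ABCB1)
The largest magnitude belongs to NR9.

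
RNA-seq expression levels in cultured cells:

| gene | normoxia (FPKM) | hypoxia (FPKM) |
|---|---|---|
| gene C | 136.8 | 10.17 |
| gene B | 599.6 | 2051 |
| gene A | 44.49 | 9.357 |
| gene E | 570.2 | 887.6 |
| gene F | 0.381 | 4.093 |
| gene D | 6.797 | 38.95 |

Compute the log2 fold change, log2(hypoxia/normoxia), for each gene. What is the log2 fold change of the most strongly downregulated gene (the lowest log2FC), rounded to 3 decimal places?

log2(10.17/136.8) = -3.750  (gene C)
log2(2051/599.6) = 1.774  (gene B)
log2(9.357/44.49) = -2.249  (gene A)
log2(887.6/570.2) = 0.638  (gene E)
log2(4.093/0.381) = 3.425  (gene F)
log2(38.95/6.797) = 2.519  (gene D)
gene C is most strongly downregulated.

-3.750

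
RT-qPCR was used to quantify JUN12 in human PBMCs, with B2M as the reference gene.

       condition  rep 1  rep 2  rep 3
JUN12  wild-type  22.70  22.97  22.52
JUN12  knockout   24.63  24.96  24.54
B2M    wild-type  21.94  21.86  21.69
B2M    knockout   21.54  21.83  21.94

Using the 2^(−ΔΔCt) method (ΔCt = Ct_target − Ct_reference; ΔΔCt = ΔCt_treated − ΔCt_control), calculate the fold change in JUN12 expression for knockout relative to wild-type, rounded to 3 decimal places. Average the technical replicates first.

Mean Ct: JUN12 wild-type 22.730; JUN12 knockout 24.710; B2M wild-type 21.830; B2M knockout 21.770
ΔCt(wild-type) = 22.730 − 21.830 = 0.900
ΔCt(knockout) = 24.710 − 21.770 = 2.940
ΔΔCt = 2.940 − 0.900 = 2.040
Fold change = 2^(−2.040) = 0.2432

0.243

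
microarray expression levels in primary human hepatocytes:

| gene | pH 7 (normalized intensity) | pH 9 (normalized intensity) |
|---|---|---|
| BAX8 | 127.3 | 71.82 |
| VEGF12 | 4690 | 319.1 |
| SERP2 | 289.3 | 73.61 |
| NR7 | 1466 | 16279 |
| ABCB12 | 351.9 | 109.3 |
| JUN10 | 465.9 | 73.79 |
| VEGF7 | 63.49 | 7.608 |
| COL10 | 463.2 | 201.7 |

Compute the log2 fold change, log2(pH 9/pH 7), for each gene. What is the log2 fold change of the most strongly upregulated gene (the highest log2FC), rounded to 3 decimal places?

log2(71.82/127.3) = -0.826  (BAX8)
log2(319.1/4690) = -3.878  (VEGF12)
log2(73.61/289.3) = -1.975  (SERP2)
log2(16279/1466) = 3.473  (NR7)
log2(109.3/351.9) = -1.687  (ABCB12)
log2(73.79/465.9) = -2.659  (JUN10)
log2(7.608/63.49) = -3.061  (VEGF7)
log2(201.7/463.2) = -1.199  (COL10)
NR7 is most strongly upregulated.

3.473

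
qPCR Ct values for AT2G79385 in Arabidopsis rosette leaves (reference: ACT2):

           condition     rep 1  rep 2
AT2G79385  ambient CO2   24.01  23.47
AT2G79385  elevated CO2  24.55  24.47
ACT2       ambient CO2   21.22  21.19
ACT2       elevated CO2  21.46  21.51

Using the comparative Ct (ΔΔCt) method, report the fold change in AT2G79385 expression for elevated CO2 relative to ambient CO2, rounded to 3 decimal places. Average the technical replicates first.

0.712

Mean Ct: AT2G79385 ambient CO2 23.740; AT2G79385 elevated CO2 24.510; ACT2 ambient CO2 21.205; ACT2 elevated CO2 21.485
ΔCt(ambient CO2) = 23.740 − 21.205 = 2.535
ΔCt(elevated CO2) = 24.510 − 21.485 = 3.025
ΔΔCt = 3.025 − 2.535 = 0.490
Fold change = 2^(−0.490) = 0.7120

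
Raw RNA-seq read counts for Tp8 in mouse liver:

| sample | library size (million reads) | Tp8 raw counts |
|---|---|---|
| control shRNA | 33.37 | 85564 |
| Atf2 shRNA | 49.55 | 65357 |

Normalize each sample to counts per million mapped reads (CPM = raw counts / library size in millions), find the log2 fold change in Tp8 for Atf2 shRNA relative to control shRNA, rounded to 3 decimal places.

CPM(control shRNA) = 85564 / 33.37 = 2564.0995
CPM(Atf2 shRNA) = 65357 / 49.55 = 1319.0111
Fold change = 1319.0111 / 2564.0995 = 0.51441
log2(0.51441) = -0.9590

-0.959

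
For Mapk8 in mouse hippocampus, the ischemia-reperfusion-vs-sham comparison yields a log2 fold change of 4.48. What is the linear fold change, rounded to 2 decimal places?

22.32

Fold change = 2^(4.48) = 22.316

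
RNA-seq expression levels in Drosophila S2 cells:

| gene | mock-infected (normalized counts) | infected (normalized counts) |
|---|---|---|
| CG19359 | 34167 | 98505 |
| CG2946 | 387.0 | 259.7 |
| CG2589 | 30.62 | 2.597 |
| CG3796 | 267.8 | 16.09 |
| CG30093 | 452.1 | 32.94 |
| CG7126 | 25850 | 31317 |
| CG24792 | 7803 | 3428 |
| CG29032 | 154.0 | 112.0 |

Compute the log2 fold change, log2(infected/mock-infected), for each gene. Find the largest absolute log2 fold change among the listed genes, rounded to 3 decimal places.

log2(98505/34167) = 1.528  (CG19359)
log2(259.7/387.0) = -0.575  (CG2946)
log2(2.597/30.62) = -3.560  (CG2589)
log2(16.09/267.8) = -4.057  (CG3796)
log2(32.94/452.1) = -3.779  (CG30093)
log2(31317/25850) = 0.277  (CG7126)
log2(3428/7803) = -1.187  (CG24792)
log2(112.0/154.0) = -0.459  (CG29032)
The largest magnitude belongs to CG3796.

4.057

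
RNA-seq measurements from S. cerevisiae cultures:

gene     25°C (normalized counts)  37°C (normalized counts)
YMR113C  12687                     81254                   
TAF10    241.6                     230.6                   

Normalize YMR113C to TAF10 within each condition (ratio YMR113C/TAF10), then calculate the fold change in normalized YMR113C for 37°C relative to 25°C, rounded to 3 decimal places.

YMR113C/TAF10 (25°C) = 12687 / 241.6 = 52.512
YMR113C/TAF10 (37°C) = 81254 / 230.6 = 352.36
Fold change = 352.36 / 52.512 = 6.7100

6.710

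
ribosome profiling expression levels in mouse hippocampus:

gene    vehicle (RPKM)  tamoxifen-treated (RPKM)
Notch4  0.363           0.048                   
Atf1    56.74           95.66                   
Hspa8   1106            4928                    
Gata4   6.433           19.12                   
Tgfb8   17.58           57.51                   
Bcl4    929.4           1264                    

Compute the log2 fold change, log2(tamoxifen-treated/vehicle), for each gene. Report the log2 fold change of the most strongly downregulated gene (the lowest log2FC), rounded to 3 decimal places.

log2(0.048/0.363) = -2.919  (Notch4)
log2(95.66/56.74) = 0.754  (Atf1)
log2(4928/1106) = 2.156  (Hspa8)
log2(19.12/6.433) = 1.572  (Gata4)
log2(57.51/17.58) = 1.710  (Tgfb8)
log2(1264/929.4) = 0.444  (Bcl4)
Notch4 is most strongly downregulated.

-2.919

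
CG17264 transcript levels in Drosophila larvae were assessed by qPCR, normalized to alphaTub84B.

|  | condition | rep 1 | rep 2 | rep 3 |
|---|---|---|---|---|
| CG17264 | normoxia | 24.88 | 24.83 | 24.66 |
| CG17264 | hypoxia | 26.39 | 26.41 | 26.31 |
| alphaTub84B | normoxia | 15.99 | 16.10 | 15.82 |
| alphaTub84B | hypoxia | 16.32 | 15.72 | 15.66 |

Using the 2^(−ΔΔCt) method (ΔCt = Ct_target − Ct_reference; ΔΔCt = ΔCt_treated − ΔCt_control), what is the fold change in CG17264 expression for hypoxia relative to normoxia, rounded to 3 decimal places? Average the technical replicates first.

Mean Ct: CG17264 normoxia 24.790; CG17264 hypoxia 26.370; alphaTub84B normoxia 15.970; alphaTub84B hypoxia 15.900
ΔCt(normoxia) = 24.790 − 15.970 = 8.820
ΔCt(hypoxia) = 26.370 − 15.900 = 10.470
ΔΔCt = 10.470 − 8.820 = 1.650
Fold change = 2^(−1.650) = 0.3186

0.319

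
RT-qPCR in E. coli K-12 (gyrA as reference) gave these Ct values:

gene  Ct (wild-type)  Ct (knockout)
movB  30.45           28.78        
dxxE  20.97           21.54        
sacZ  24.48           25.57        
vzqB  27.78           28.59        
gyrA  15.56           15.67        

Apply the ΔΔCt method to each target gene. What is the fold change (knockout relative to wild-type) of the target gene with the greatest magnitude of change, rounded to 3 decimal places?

movB: ΔΔCt = (28.78−15.67) − (30.45−15.56) = 13.11 − 14.89 = -1.78; fold change = 2^1.78 = 3.434
dxxE: ΔΔCt = (21.54−15.67) − (20.97−15.56) = 5.87 − 5.41 = 0.46; fold change = 2^-0.46 = 0.727
sacZ: ΔΔCt = (25.57−15.67) − (24.48−15.56) = 9.90 − 8.92 = 0.98; fold change = 2^-0.98 = 0.507
vzqB: ΔΔCt = (28.59−15.67) − (27.78−15.56) = 12.92 − 12.22 = 0.70; fold change = 2^-0.70 = 0.616
movB has the largest |ΔΔCt| = 1.78.

3.434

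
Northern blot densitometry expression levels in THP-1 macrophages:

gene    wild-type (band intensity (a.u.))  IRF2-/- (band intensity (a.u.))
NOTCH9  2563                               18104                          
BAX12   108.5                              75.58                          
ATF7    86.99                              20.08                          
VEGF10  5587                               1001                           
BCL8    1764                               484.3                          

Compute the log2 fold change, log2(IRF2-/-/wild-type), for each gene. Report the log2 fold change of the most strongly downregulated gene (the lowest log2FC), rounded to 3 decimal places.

log2(18104/2563) = 2.820  (NOTCH9)
log2(75.58/108.5) = -0.522  (BAX12)
log2(20.08/86.99) = -2.115  (ATF7)
log2(1001/5587) = -2.481  (VEGF10)
log2(484.3/1764) = -1.865  (BCL8)
VEGF10 is most strongly downregulated.

-2.481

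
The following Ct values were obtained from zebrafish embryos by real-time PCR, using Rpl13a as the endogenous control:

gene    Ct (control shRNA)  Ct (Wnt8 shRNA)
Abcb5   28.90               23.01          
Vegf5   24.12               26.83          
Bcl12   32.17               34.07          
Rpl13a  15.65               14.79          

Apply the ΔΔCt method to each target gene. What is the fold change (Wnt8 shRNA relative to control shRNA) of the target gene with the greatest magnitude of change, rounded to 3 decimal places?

Abcb5: ΔΔCt = (23.01−14.79) − (28.90−15.65) = 8.22 − 13.25 = -5.03; fold change = 2^5.03 = 32.672
Vegf5: ΔΔCt = (26.83−14.79) − (24.12−15.65) = 12.04 − 8.47 = 3.57; fold change = 2^-3.57 = 0.084
Bcl12: ΔΔCt = (34.07−14.79) − (32.17−15.65) = 19.28 − 16.52 = 2.76; fold change = 2^-2.76 = 0.148
Abcb5 has the largest |ΔΔCt| = 5.03.

32.672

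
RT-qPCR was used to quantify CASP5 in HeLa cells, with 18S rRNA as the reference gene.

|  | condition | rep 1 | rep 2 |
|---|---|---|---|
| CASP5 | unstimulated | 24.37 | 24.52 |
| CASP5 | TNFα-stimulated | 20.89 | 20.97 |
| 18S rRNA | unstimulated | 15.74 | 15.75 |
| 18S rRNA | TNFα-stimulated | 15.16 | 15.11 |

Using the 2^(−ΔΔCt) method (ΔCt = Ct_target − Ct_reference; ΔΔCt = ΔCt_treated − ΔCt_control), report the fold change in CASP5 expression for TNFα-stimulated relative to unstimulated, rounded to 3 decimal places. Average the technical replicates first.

7.490

Mean Ct: CASP5 unstimulated 24.445; CASP5 TNFα-stimulated 20.930; 18S rRNA unstimulated 15.745; 18S rRNA TNFα-stimulated 15.135
ΔCt(unstimulated) = 24.445 − 15.745 = 8.700
ΔCt(TNFα-stimulated) = 20.930 − 15.135 = 5.795
ΔΔCt = 5.795 − 8.700 = -2.905
Fold change = 2^(−(-2.905)) = 2^2.905 = 7.4902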